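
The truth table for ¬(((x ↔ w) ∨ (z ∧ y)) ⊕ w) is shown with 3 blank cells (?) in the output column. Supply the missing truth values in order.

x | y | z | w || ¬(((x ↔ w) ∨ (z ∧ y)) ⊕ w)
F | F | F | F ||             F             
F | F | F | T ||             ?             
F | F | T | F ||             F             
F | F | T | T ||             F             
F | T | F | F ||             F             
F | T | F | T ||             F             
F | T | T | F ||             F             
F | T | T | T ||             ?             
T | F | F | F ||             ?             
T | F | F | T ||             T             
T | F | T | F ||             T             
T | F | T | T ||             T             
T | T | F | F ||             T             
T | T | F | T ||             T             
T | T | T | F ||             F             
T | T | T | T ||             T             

F, T, T

Row x=F, y=F, z=F, w=T: ((x ↔ w) ∨ (z ∧ y)) = F, (((x ↔ w) ∨ (z ∧ y)) ⊕ w) = T, so ¬(((x ↔ w) ∨ (z ∧ y)) ⊕ w) = F.
Row x=F, y=T, z=T, w=T: ((x ↔ w) ∨ (z ∧ y)) = T, (((x ↔ w) ∨ (z ∧ y)) ⊕ w) = F, so ¬(((x ↔ w) ∨ (z ∧ y)) ⊕ w) = T.
Row x=T, y=F, z=F, w=F: ((x ↔ w) ∨ (z ∧ y)) = F, (((x ↔ w) ∨ (z ∧ y)) ⊕ w) = F, so ¬(((x ↔ w) ∨ (z ∧ y)) ⊕ w) = T.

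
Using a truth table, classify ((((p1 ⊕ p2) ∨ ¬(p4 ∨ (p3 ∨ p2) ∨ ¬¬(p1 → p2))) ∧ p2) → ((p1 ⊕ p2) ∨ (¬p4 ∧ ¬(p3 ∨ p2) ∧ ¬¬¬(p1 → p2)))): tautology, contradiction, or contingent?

tautology

  p1     p2     p3     p4   |  (p1 ⊕ p2)  (p3 ∨ p2)  (p1 → p2)  ¬(p1 → p2)  ¬¬(p1 → p2)   ¬p4   ¬(p3 ∨ p2)  ¬¬¬(p1 → p2)    φ  
 True   True   True   True  |    False       True       True      False         True     False    False        False       True
 True   True   True  False  |    False       True       True      False         True      True    False        False       True
 True   True  False   True  |    False       True       True      False         True     False    False        False       True
 True   True  False  False  |    False       True       True      False         True      True    False        False       True
 True  False   True   True  |     True       True      False       True        False     False    False         True       True
 True  False   True  False  |     True       True      False       True        False      True    False         True       True
 True  False  False   True  |     True      False      False       True        False     False     True         True       True
 True  False  False  False  |     True      False      False       True        False      True     True         True       True
False   True   True   True  |     True       True       True      False         True     False    False        False       True
False   True   True  False  |     True       True       True      False         True      True    False        False       True
False   True  False   True  |     True       True       True      False         True     False    False        False       True
False   True  False  False  |     True       True       True      False         True      True    False        False       True
False  False   True   True  |    False       True       True      False         True     False    False        False       True
False  False   True  False  |    False       True       True      False         True      True    False        False       True
False  False  False   True  |    False      False       True      False         True     False     True        False       True
False  False  False  False  |    False      False       True      False         True      True     True        False       True
Every row is True, so the formula is a tautology.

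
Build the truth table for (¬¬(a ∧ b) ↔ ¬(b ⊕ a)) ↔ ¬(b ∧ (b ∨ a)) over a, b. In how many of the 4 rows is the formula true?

1

a | b | φ
- | - | -
0 | 0 | 0
0 | 1 | 0
1 | 0 | 1
1 | 1 | 0
The formula is true on 1 of the 4 rows.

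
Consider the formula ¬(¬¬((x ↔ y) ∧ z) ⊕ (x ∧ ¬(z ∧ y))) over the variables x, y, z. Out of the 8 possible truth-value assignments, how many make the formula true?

3

  x   |   y   |   z   |   φ  
----- | ----- | ----- | -----
False | False | False |  True
False | False |  True | False
False |  True | False |  True
False |  True |  True |  True
 True | False | False | False
 True | False |  True | False
 True |  True | False | False
 True |  True |  True | False
The formula is true on 3 of the 8 rows.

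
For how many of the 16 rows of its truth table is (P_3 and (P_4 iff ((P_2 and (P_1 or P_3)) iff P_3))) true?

4

P_1 | P_2 | P_3 | P_4 || φ
 T  |  T  |  T  |  T  || T
 T  |  T  |  T  |  F  || F
 T  |  T  |  F  |  T  || F
 T  |  T  |  F  |  F  || F
 T  |  F  |  T  |  T  || F
 T  |  F  |  T  |  F  || T
 T  |  F  |  F  |  T  || F
 T  |  F  |  F  |  F  || F
 F  |  T  |  T  |  T  || T
 F  |  T  |  T  |  F  || F
 F  |  T  |  F  |  T  || F
 F  |  T  |  F  |  F  || F
 F  |  F  |  T  |  T  || F
 F  |  F  |  T  |  F  || T
 F  |  F  |  F  |  T  || F
 F  |  F  |  F  |  F  || F
The formula is true on 4 of the 16 rows.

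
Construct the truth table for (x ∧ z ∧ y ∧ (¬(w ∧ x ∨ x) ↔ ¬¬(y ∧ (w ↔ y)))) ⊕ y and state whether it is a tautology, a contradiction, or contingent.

  x      y      z      w    |  (w ∧ x)  ((w ∧ x) ∨ x)  ¬((w ∧ x) ∨ x)  (w ↔ y)  (y ∧ (w ↔ y))  ¬(y ∧ (w ↔ y))  ¬¬(y ∧ (w ↔ y))    φ  
 True   True   True   True  |    True        True          False         True        True          False             True        True
 True   True   True  False  |   False        True          False        False       False           True            False       False
 True   True  False   True  |    True        True          False         True        True          False             True        True
 True   True  False  False  |   False        True          False        False       False           True            False        True
 True  False   True   True  |    True        True          False        False       False           True            False       False
 True  False   True  False  |   False        True          False         True       False           True            False       False
 True  False  False   True  |    True        True          False        False       False           True            False       False
 True  False  False  False  |   False        True          False         True       False           True            False       False
False   True   True   True  |   False       False           True         True        True          False             True        True
False   True   True  False  |   False       False           True        False       False           True            False        True
False   True  False   True  |   False       False           True         True        True          False             True        True
False   True  False  False  |   False       False           True        False       False           True            False        True
False  False   True   True  |   False       False           True        False       False           True            False       False
False  False   True  False  |   False       False           True         True       False           True            False       False
False  False  False   True  |   False       False           True        False       False           True            False       False
False  False  False  False  |   False       False           True         True       False           True            False       False
7 of 16 rows are True, so the formula is contingent.

contingent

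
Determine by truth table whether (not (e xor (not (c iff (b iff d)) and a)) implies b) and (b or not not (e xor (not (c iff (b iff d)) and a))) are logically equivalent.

a  b  c  d  e  |  φ  ψ
T  T  T  T  T  |  T  T
T  T  T  T  F  |  T  T
T  T  T  F  T  |  T  T
T  T  T  F  F  |  T  T
T  T  F  T  T  |  T  T
T  T  F  T  F  |  T  T
T  T  F  F  T  |  T  T
T  T  F  F  F  |  T  T
T  F  T  T  T  |  F  F
T  F  T  T  F  |  T  T
T  F  T  F  T  |  T  T
T  F  T  F  F  |  F  F
T  F  F  T  T  |  T  T
T  F  F  T  F  |  F  F
T  F  F  F  T  |  F  F
T  F  F  F  F  |  T  T
F  T  T  T  T  |  T  T
F  T  T  T  F  |  T  T
F  T  T  F  T  |  T  T
F  T  T  F  F  |  T  T
F  T  F  T  T  |  T  T
F  T  F  T  F  |  T  T
F  T  F  F  T  |  T  T
F  T  F  F  F  |  T  T
F  F  T  T  T  |  T  T
F  F  T  T  F  |  F  F
F  F  T  F  T  |  T  T
F  F  T  F  F  |  F  F
F  F  F  T  T  |  T  T
F  F  F  T  F  |  F  F
F  F  F  F  T  |  T  T
F  F  F  F  F  |  F  F
The columns for φ and ψ agree on every row, so they are logically equivalent.

equivalent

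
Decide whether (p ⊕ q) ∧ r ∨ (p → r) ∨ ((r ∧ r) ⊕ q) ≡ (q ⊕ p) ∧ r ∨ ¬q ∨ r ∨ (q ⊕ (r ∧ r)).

p | q | r | φ | ψ
- | - | - | - | -
T | T | T | T | T
T | T | F | T | T
T | F | T | T | T
T | F | F | F | T
F | T | T | T | T
F | T | F | T | T
F | F | T | T | T
F | F | F | T | T
The columns differ at p=T, q=F, r=F (φ=F, ψ=T), so they are not equivalent.

not equivalent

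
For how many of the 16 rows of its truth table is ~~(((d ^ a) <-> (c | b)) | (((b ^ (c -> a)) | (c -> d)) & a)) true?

a | b | c | d || φ
F | F | F | F || T
F | F | F | T || F
F | F | T | F || F
F | F | T | T || T
F | T | F | F || F
F | T | F | T || T
F | T | T | F || F
F | T | T | T || T
T | F | F | F || T
T | F | F | T || T
T | F | T | F || T
T | F | T | T || T
T | T | F | F || T
T | T | F | T || T
T | T | T | F || T
T | T | T | T || T
The formula is true on 12 of the 16 rows.

12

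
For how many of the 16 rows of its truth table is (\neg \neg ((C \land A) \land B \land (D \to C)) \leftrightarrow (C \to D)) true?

A | B | C | D | (C \land A) | (D \to C) | (C \to D) | φ
- | - | - | - | ----------- | --------- | --------- | -
T | T | T | T |      T      |     T     |     T     | T
T | T | T | F |      T      |     T     |     F     | F
T | T | F | T |      F      |     F     |     T     | F
T | T | F | F |      F      |     T     |     T     | F
T | F | T | T |      T      |     T     |     T     | F
T | F | T | F |      T      |     T     |     F     | T
T | F | F | T |      F      |     F     |     T     | F
T | F | F | F |      F      |     T     |     T     | F
F | T | T | T |      F      |     T     |     T     | F
F | T | T | F |      F      |     T     |     F     | T
F | T | F | T |      F      |     F     |     T     | F
F | T | F | F |      F      |     T     |     T     | F
F | F | T | T |      F      |     T     |     T     | F
F | F | T | F |      F      |     T     |     F     | T
F | F | F | T |      F      |     F     |     T     | F
F | F | F | F |      F      |     T     |     T     | F
The formula is true on 4 of the 16 rows.

4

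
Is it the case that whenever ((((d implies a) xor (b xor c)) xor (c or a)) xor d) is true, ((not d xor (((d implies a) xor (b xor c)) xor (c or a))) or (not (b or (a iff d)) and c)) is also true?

no

a | b | c | d | φ | ψ
- | - | - | - | - | -
T | T | T | T | T | F
T | T | T | F | F | T
T | T | F | T | F | T
T | T | F | F | T | F
T | F | T | T | F | T
T | F | T | F | T | T
T | F | F | T | T | F
T | F | F | F | F | T
F | T | T | T | F | T
F | T | T | F | F | T
F | T | F | T | F | T
F | T | F | F | F | T
F | F | T | T | T | T
F | F | T | F | T | F
F | F | F | T | T | F
F | F | F | F | T | F
At a=T, b=T, c=T, d=T we have φ true but ψ false, so φ does not entail ψ.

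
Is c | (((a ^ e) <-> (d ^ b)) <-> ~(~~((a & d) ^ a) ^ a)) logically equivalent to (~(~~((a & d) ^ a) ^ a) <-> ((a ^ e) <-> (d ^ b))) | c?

equivalent

a | b | c | d | e | φ | ψ
- | - | - | - | - | - | -
0 | 0 | 0 | 0 | 0 | 1 | 1
0 | 0 | 0 | 0 | 1 | 0 | 0
0 | 0 | 0 | 1 | 0 | 0 | 0
0 | 0 | 0 | 1 | 1 | 1 | 1
0 | 0 | 1 | 0 | 0 | 1 | 1
0 | 0 | 1 | 0 | 1 | 1 | 1
0 | 0 | 1 | 1 | 0 | 1 | 1
0 | 0 | 1 | 1 | 1 | 1 | 1
0 | 1 | 0 | 0 | 0 | 0 | 0
0 | 1 | 0 | 0 | 1 | 1 | 1
0 | 1 | 0 | 1 | 0 | 1 | 1
0 | 1 | 0 | 1 | 1 | 0 | 0
0 | 1 | 1 | 0 | 0 | 1 | 1
0 | 1 | 1 | 0 | 1 | 1 | 1
0 | 1 | 1 | 1 | 0 | 1 | 1
0 | 1 | 1 | 1 | 1 | 1 | 1
1 | 0 | 0 | 0 | 0 | 0 | 0
1 | 0 | 0 | 0 | 1 | 1 | 1
1 | 0 | 0 | 1 | 0 | 0 | 0
1 | 0 | 0 | 1 | 1 | 1 | 1
1 | 0 | 1 | 0 | 0 | 1 | 1
1 | 0 | 1 | 0 | 1 | 1 | 1
1 | 0 | 1 | 1 | 0 | 1 | 1
1 | 0 | 1 | 1 | 1 | 1 | 1
1 | 1 | 0 | 0 | 0 | 1 | 1
1 | 1 | 0 | 0 | 1 | 0 | 0
1 | 1 | 0 | 1 | 0 | 1 | 1
1 | 1 | 0 | 1 | 1 | 0 | 0
1 | 1 | 1 | 0 | 0 | 1 | 1
1 | 1 | 1 | 0 | 1 | 1 | 1
1 | 1 | 1 | 1 | 0 | 1 | 1
1 | 1 | 1 | 1 | 1 | 1 | 1
The columns for φ and ψ agree on every row, so they are logically equivalent.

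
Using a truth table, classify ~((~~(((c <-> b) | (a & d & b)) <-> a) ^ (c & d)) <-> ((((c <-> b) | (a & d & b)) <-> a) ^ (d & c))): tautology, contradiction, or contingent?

a  b  c  d     (c <-> b)  (a & d & b)  ((c <-> b) | (a & d & b))  (c & d)  (d & c)  φ
T  T  T  T         T           T                   T                 T        T     F
T  T  T  F         T           F                   T                 F        F     F
T  T  F  T         F           T                   T                 F        F     F
T  T  F  F         F           F                   F                 F        F     F
T  F  T  T         F           F                   F                 T        T     F
T  F  T  F         F           F                   F                 F        F     F
T  F  F  T         T           F                   T                 F        F     F
T  F  F  F         T           F                   T                 F        F     F
F  T  T  T         T           F                   T                 T        T     F
F  T  T  F         T           F                   T                 F        F     F
F  T  F  T         F           F                   F                 F        F     F
F  T  F  F         F           F                   F                 F        F     F
F  F  T  T         F           F                   F                 T        T     F
F  F  T  F         F           F                   F                 F        F     F
F  F  F  T         T           F                   T                 F        F     F
F  F  F  F         T           F                   T                 F        F     F
Every row is F, so the formula is a contradiction.

contradiction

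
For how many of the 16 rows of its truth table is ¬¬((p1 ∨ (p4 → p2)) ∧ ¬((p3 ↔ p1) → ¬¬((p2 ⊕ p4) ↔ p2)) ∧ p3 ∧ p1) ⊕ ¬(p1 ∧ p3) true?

p1 | p2 | p3 | p4 || φ
1  | 1  | 1  | 1  || 1
1  | 1  | 1  | 0  || 0
1  | 1  | 0  | 1  || 1
1  | 1  | 0  | 0  || 1
1  | 0  | 1  | 1  || 1
1  | 0  | 1  | 0  || 0
1  | 0  | 0  | 1  || 1
1  | 0  | 0  | 0  || 1
0  | 1  | 1  | 1  || 1
0  | 1  | 1  | 0  || 1
0  | 1  | 0  | 1  || 1
0  | 1  | 0  | 0  || 1
0  | 0  | 1  | 1  || 1
0  | 0  | 1  | 0  || 1
0  | 0  | 0  | 1  || 1
0  | 0  | 0  | 0  || 1
The formula is true on 14 of the 16 rows.

14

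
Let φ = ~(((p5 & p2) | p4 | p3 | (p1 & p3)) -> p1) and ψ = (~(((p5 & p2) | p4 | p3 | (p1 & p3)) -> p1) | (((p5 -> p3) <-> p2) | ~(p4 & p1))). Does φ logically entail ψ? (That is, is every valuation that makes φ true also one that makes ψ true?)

yes

p1 | p2 | p3 | p4 | p5 | φ | ψ
-- | -- | -- | -- | -- | - | -
1  | 1  | 1  | 1  | 1  | 0 | 1
1  | 1  | 1  | 1  | 0  | 0 | 1
1  | 1  | 1  | 0  | 1  | 0 | 1
1  | 1  | 1  | 0  | 0  | 0 | 1
1  | 1  | 0  | 1  | 1  | 0 | 0
1  | 1  | 0  | 1  | 0  | 0 | 1
1  | 1  | 0  | 0  | 1  | 0 | 1
1  | 1  | 0  | 0  | 0  | 0 | 1
1  | 0  | 1  | 1  | 1  | 0 | 0
1  | 0  | 1  | 1  | 0  | 0 | 0
1  | 0  | 1  | 0  | 1  | 0 | 1
1  | 0  | 1  | 0  | 0  | 0 | 1
1  | 0  | 0  | 1  | 1  | 0 | 1
1  | 0  | 0  | 1  | 0  | 0 | 0
1  | 0  | 0  | 0  | 1  | 0 | 1
1  | 0  | 0  | 0  | 0  | 0 | 1
0  | 1  | 1  | 1  | 1  | 1 | 1
0  | 1  | 1  | 1  | 0  | 1 | 1
0  | 1  | 1  | 0  | 1  | 1 | 1
0  | 1  | 1  | 0  | 0  | 1 | 1
0  | 1  | 0  | 1  | 1  | 1 | 1
0  | 1  | 0  | 1  | 0  | 1 | 1
0  | 1  | 0  | 0  | 1  | 1 | 1
0  | 1  | 0  | 0  | 0  | 0 | 1
0  | 0  | 1  | 1  | 1  | 1 | 1
0  | 0  | 1  | 1  | 0  | 1 | 1
0  | 0  | 1  | 0  | 1  | 1 | 1
0  | 0  | 1  | 0  | 0  | 1 | 1
0  | 0  | 0  | 1  | 1  | 1 | 1
0  | 0  | 0  | 1  | 0  | 1 | 1
0  | 0  | 0  | 0  | 1  | 0 | 1
0  | 0  | 0  | 0  | 0  | 0 | 1
In every row where φ is true, ψ is also true, so φ ⊨ ψ.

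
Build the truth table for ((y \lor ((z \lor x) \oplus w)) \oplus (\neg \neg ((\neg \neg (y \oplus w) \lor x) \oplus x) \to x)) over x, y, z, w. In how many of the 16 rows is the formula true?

x  y  z  w  |  φ
F  F  F  F  |  T
F  F  F  T  |  T
F  F  T  F  |  F
F  F  T  T  |  F
F  T  F  F  |  T
F  T  F  T  |  F
F  T  T  F  |  T
F  T  T  T  |  F
T  F  F  F  |  F
T  F  F  T  |  T
T  F  T  F  |  F
T  F  T  T  |  T
T  T  F  F  |  F
T  T  F  T  |  F
T  T  T  F  |  F
T  T  T  T  |  F
The formula is true on 6 of the 16 rows.

6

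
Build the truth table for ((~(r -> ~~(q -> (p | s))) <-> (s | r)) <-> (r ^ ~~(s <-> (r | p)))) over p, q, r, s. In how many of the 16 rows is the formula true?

p  q  r  s  |  φ
1  1  1  1  |  1
1  1  1  0  |  0
1  1  0  1  |  0
1  1  0  0  |  0
1  0  1  1  |  1
1  0  1  0  |  0
1  0  0  1  |  0
1  0  0  0  |  0
0  1  1  1  |  1
0  1  1  0  |  1
0  1  0  1  |  1
0  1  0  0  |  1
0  0  1  1  |  1
0  0  1  0  |  0
0  0  0  1  |  1
0  0  0  0  |  1
The formula is true on 9 of the 16 rows.

9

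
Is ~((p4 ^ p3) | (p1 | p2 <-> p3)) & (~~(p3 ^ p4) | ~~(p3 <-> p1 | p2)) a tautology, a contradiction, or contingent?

p1  p2  p3  p4  |  φ
1   1   1   1   |  0
1   1   1   0   |  0
1   1   0   1   |  0
1   1   0   0   |  0
1   0   1   1   |  0
1   0   1   0   |  0
1   0   0   1   |  0
1   0   0   0   |  0
0   1   1   1   |  0
0   1   1   0   |  0
0   1   0   1   |  0
0   1   0   0   |  0
0   0   1   1   |  0
0   0   1   0   |  0
0   0   0   1   |  0
0   0   0   0   |  0
Every row is 0, so the formula is a contradiction.

contradiction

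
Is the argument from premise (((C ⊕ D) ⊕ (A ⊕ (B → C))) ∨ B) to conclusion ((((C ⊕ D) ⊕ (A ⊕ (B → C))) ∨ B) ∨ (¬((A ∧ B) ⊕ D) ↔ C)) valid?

yes

A | B | C | D || φ | ψ
F | F | F | F || T | T
F | F | F | T || F | T
F | F | T | F || F | T
F | F | T | T || T | T
F | T | F | F || T | T
F | T | F | T || T | T
F | T | T | F || T | T
F | T | T | T || T | T
T | F | F | F || F | F
T | F | F | T || T | T
T | F | T | F || T | T
T | F | T | T || F | F
T | T | F | F || T | T
T | T | F | T || T | T
T | T | T | F || T | T
T | T | T | T || T | T
In every row where φ is true, ψ is also true, so φ ⊨ ψ.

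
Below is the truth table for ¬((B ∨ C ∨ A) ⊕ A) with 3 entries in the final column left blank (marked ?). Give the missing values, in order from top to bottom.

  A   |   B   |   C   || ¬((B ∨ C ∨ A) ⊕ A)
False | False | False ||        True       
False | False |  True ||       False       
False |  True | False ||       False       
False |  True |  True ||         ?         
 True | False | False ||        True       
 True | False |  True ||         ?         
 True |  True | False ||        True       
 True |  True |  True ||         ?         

False, True, True

Row A=False, B=True, C=True: (B ∨ C ∨ A) = True, ((B ∨ C ∨ A) ⊕ A) = True, so ¬((B ∨ C ∨ A) ⊕ A) = False.
Row A=True, B=False, C=True: (B ∨ C ∨ A) = True, ((B ∨ C ∨ A) ⊕ A) = False, so ¬((B ∨ C ∨ A) ⊕ A) = True.
Row A=True, B=True, C=True: (B ∨ C ∨ A) = True, ((B ∨ C ∨ A) ⊕ A) = False, so ¬((B ∨ C ∨ A) ⊕ A) = True.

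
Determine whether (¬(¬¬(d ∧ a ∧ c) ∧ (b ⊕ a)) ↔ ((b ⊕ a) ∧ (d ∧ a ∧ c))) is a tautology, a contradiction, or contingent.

contradiction

a  b  c  d  |  (d ∧ a ∧ c)  ¬(d ∧ a ∧ c)  ¬¬(d ∧ a ∧ c)  (b ⊕ a)  (¬¬(d ∧ a ∧ c) ∧ (b ⊕ a))  ¬(¬¬(d ∧ a ∧ c) ∧ (b ⊕ a))  ((b ⊕ a) ∧ (d ∧ a ∧ c))  φ
F  F  F  F  |       F            T              F           F                 F                          T                          F             F
F  F  F  T  |       F            T              F           F                 F                          T                          F             F
F  F  T  F  |       F            T              F           F                 F                          T                          F             F
F  F  T  T  |       F            T              F           F                 F                          T                          F             F
F  T  F  F  |       F            T              F           T                 F                          T                          F             F
F  T  F  T  |       F            T              F           T                 F                          T                          F             F
F  T  T  F  |       F            T              F           T                 F                          T                          F             F
F  T  T  T  |       F            T              F           T                 F                          T                          F             F
T  F  F  F  |       F            T              F           T                 F                          T                          F             F
T  F  F  T  |       F            T              F           T                 F                          T                          F             F
T  F  T  F  |       F            T              F           T                 F                          T                          F             F
T  F  T  T  |       T            F              T           T                 T                          F                          T             F
T  T  F  F  |       F            T              F           F                 F                          T                          F             F
T  T  F  T  |       F            T              F           F                 F                          T                          F             F
T  T  T  F  |       F            T              F           F                 F                          T                          F             F
T  T  T  T  |       T            F              T           F                 F                          T                          F             F
Every row is F, so the formula is a contradiction.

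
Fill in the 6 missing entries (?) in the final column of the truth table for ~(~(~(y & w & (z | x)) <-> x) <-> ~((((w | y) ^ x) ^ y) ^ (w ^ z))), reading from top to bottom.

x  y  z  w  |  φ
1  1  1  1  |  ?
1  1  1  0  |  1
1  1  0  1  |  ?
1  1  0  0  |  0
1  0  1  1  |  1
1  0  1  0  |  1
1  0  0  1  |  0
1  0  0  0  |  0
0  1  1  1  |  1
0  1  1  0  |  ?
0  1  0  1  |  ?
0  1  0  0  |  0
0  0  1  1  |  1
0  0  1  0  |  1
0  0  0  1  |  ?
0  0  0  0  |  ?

1, 0, 1, 1, 0, 0

Row x=1, y=1, z=1, w=1: ~(~(y & w & (z | x)) <-> x) = 1, ~((((w | y) ^ x) ^ y) ^ (w ^ z)) = 0, (~(~(y & w & (z | x)) <-> x) <-> ~((((w | y) ^ x) ^ y) ^ (w ^ z))) = 0, so the formula = 1.
Row x=1, y=1, z=0, w=1: ~(~(y & w & (z | x)) <-> x) = 1, ~((((w | y) ^ x) ^ y) ^ (w ^ z)) = 1, (~(~(y & w & (z | x)) <-> x) <-> ~((((w | y) ^ x) ^ y) ^ (w ^ z))) = 1, so the formula = 0.
Row x=0, y=1, z=1, w=0: ~(~(y & w & (z | x)) <-> x) = 1, ~((((w | y) ^ x) ^ y) ^ (w ^ z)) = 0, (~(~(y & w & (z | x)) <-> x) <-> ~((((w | y) ^ x) ^ y) ^ (w ^ z))) = 0, so the formula = 1.
Row x=0, y=1, z=0, w=1: ~(~(y & w & (z | x)) <-> x) = 1, ~((((w | y) ^ x) ^ y) ^ (w ^ z)) = 0, (~(~(y & w & (z | x)) <-> x) <-> ~((((w | y) ^ x) ^ y) ^ (w ^ z))) = 0, so the formula = 1.
Row x=0, y=0, z=0, w=1: ~(~(y & w & (z | x)) <-> x) = 1, ~((((w | y) ^ x) ^ y) ^ (w ^ z)) = 1, (~(~(y & w & (z | x)) <-> x) <-> ~((((w | y) ^ x) ^ y) ^ (w ^ z))) = 1, so the formula = 0.
Row x=0, y=0, z=0, w=0: ~(~(y & w & (z | x)) <-> x) = 1, ~((((w | y) ^ x) ^ y) ^ (w ^ z)) = 1, (~(~(y & w & (z | x)) <-> x) <-> ~((((w | y) ^ x) ^ y) ^ (w ^ z))) = 1, so the formula = 0.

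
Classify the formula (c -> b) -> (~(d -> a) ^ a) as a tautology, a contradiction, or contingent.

a  b  c  d  |  ((c -> b) -> (~(d -> a) ^ a))
T  T  T  T  |                T              
T  T  T  F  |                T              
T  T  F  T  |                T              
T  T  F  F  |                T              
T  F  T  T  |                T              
T  F  T  F  |                T              
T  F  F  T  |                T              
T  F  F  F  |                T              
F  T  T  T  |                T              
F  T  T  F  |                F              
F  T  F  T  |                T              
F  T  F  F  |                F              
F  F  T  T  |                T              
F  F  T  F  |                T              
F  F  F  T  |                T              
F  F  F  F  |                F              
13 of 16 rows are T, so the formula is contingent.

contingent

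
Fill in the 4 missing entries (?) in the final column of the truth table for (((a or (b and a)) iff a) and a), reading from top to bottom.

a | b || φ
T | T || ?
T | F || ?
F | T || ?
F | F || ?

T, T, F, F

Row a=T, b=T: ((a or (b and a)) iff a) = T, so the formula = T.
Row a=T, b=F: ((a or (b and a)) iff a) = T, so the formula = T.
Row a=F, b=T: ((a or (b and a)) iff a) = T, so the formula = F.
Row a=F, b=F: ((a or (b and a)) iff a) = T, so the formula = F.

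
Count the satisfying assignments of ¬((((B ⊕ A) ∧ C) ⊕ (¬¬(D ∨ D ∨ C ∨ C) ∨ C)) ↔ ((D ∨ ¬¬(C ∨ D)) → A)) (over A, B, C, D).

10

A  B  C  D  |  φ
0  0  0  0  |  1
0  0  0  1  |  1
0  0  1  0  |  1
0  0  1  1  |  1
0  1  0  0  |  1
0  1  0  1  |  1
0  1  1  0  |  0
0  1  1  1  |  0
1  0  0  0  |  1
1  0  0  1  |  0
1  0  1  0  |  1
1  0  1  1  |  1
1  1  0  0  |  1
1  1  0  1  |  0
1  1  1  0  |  0
1  1  1  1  |  0
The formula is true on 10 of the 16 rows.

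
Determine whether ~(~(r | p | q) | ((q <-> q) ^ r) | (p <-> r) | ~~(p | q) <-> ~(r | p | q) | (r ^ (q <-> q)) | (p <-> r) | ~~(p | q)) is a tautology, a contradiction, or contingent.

p | q | r | φ
- | - | - | -
T | T | T | F
T | T | F | F
T | F | T | F
T | F | F | F
F | T | T | F
F | T | F | F
F | F | T | F
F | F | F | F
Every row is F, so the formula is a contradiction.

contradiction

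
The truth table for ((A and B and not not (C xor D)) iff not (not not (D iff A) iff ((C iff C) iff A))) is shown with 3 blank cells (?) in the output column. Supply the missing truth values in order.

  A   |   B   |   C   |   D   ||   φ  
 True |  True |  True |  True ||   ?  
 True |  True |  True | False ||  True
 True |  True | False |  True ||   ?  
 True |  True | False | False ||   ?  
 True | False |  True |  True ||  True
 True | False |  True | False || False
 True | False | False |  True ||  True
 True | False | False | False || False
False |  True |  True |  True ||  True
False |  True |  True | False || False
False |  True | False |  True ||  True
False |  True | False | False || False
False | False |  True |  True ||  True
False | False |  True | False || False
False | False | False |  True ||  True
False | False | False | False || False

True, False, False

Row A=True, B=True, C=True, D=True: (A and B and not not (C xor D)) = False, not (not not (D iff A) iff ((C iff C) iff A)) = False, so the formula = True.
Row A=True, B=True, C=False, D=True: (A and B and not not (C xor D)) = True, not (not not (D iff A) iff ((C iff C) iff A)) = False, so the formula = False.
Row A=True, B=True, C=False, D=False: (A and B and not not (C xor D)) = False, not (not not (D iff A) iff ((C iff C) iff A)) = True, so the formula = False.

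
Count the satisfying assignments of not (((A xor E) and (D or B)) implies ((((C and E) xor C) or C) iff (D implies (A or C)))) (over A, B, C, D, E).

A | B | C | D | E || φ
T | T | T | T | T || F
T | T | T | T | F || F
T | T | T | F | T || F
T | T | T | F | F || F
T | T | F | T | T || F
T | T | F | T | F || T
T | T | F | F | T || F
T | T | F | F | F || T
T | F | T | T | T || F
T | F | T | T | F || F
T | F | T | F | T || F
T | F | T | F | F || F
T | F | F | T | T || F
T | F | F | T | F || T
T | F | F | F | T || F
T | F | F | F | F || F
F | T | T | T | T || F
F | T | T | T | F || F
F | T | T | F | T || F
F | T | T | F | F || F
F | T | F | T | T || F
F | T | F | T | F || F
F | T | F | F | T || T
F | T | F | F | F || F
F | F | T | T | T || F
F | F | T | T | F || F
F | F | T | F | T || F
F | F | T | F | F || F
F | F | F | T | T || F
F | F | F | T | F || F
F | F | F | F | T || F
F | F | F | F | F || F
The formula is true on 4 of the 32 rows.

4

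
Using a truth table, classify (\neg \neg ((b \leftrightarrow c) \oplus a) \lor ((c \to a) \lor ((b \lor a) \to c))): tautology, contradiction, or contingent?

tautology

a | b | c || φ
T | T | T || T
T | T | F || T
T | F | T || T
T | F | F || T
F | T | T || T
F | T | F || T
F | F | T || T
F | F | F || T
Every row is T, so the formula is a tautology.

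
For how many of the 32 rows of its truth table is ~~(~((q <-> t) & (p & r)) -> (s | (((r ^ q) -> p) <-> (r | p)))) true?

p | q | r | s | t | φ
- | - | - | - | - | -
T | T | T | T | T | T
T | T | T | T | F | T
T | T | T | F | T | T
T | T | T | F | F | T
T | T | F | T | T | T
T | T | F | T | F | T
T | T | F | F | T | T
T | T | F | F | F | T
T | F | T | T | T | T
T | F | T | T | F | T
T | F | T | F | T | T
T | F | T | F | F | T
T | F | F | T | T | T
T | F | F | T | F | T
T | F | F | F | T | T
T | F | F | F | F | T
F | T | T | T | T | T
F | T | T | T | F | T
F | T | T | F | T | T
F | T | T | F | F | T
F | T | F | T | T | T
F | T | F | T | F | T
F | T | F | F | T | T
F | T | F | F | F | T
F | F | T | T | T | T
F | F | T | T | F | T
F | F | T | F | T | F
F | F | T | F | F | F
F | F | F | T | T | T
F | F | F | T | F | T
F | F | F | F | T | F
F | F | F | F | F | F
The formula is true on 28 of the 32 rows.

28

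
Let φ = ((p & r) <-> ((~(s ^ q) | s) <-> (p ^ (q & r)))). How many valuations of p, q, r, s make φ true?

10

p  q  r  s     (p & r)  (s ^ q)  ~(s ^ q)  (~(s ^ q) | s)  (q & r)  (p ^ (q & r))  φ
0  0  0  0        0        0        1            1            0           0        1
0  0  0  1        0        1        0            1            0           0        1
0  0  1  0        0        0        1            1            0           0        1
0  0  1  1        0        1        0            1            0           0        1
0  1  0  0        0        1        0            0            0           0        0
0  1  0  1        0        0        1            1            0           0        1
0  1  1  0        0        1        0            0            1           1        1
0  1  1  1        0        0        1            1            1           1        0
1  0  0  0        0        0        1            1            0           1        0
1  0  0  1        0        1        0            1            0           1        0
1  0  1  0        1        0        1            1            0           1        1
1  0  1  1        1        1        0            1            0           1        1
1  1  0  0        0        1        0            0            0           1        1
1  1  0  1        0        0        1            1            0           1        0
1  1  1  0        1        1        0            0            1           0        1
1  1  1  1        1        0        1            1            1           0        0
The formula is true on 10 of the 16 rows.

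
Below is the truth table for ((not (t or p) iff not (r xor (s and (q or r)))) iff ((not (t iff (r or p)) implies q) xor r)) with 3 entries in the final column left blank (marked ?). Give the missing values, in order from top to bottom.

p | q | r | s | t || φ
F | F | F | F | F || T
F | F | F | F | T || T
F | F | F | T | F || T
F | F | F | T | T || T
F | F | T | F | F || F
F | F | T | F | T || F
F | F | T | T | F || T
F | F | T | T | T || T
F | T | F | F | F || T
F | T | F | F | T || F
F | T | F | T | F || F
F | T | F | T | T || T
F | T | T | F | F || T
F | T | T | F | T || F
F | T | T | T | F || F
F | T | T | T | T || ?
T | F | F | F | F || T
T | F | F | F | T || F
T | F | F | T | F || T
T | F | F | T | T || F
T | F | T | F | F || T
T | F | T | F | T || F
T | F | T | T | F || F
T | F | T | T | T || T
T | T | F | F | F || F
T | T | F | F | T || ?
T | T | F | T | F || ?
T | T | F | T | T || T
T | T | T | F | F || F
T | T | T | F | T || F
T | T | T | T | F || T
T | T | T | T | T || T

Row p=F, q=T, r=T, s=T, t=T: (not (t or p) iff not (r xor (s and (q or r)))) = F, ((not (t iff (r or p)) implies q) xor r) = F, so the formula = T.
Row p=T, q=T, r=F, s=F, t=T: (not (t or p) iff not (r xor (s and (q or r)))) = F, ((not (t iff (r or p)) implies q) xor r) = T, so the formula = F.
Row p=T, q=T, r=F, s=T, t=F: (not (t or p) iff not (r xor (s and (q or r)))) = T, ((not (t iff (r or p)) implies q) xor r) = T, so the formula = T.

T, F, T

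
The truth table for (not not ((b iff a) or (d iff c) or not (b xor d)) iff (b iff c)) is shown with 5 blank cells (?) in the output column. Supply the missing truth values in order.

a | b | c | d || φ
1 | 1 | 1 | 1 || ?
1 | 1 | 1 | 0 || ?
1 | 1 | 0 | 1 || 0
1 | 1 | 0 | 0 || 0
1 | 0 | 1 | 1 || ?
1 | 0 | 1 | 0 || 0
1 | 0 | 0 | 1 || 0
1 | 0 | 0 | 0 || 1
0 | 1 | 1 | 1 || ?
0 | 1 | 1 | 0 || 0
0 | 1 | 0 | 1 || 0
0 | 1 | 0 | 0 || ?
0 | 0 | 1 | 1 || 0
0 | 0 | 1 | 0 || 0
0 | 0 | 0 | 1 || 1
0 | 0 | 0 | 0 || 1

1, 1, 0, 1, 0

Row a=1, b=1, c=1, d=1: not not ((b iff a) or (d iff c) or not (b xor d)) = 1, (b iff c) = 1, so the formula = 1.
Row a=1, b=1, c=1, d=0: not not ((b iff a) or (d iff c) or not (b xor d)) = 1, (b iff c) = 1, so the formula = 1.
Row a=1, b=0, c=1, d=1: not not ((b iff a) or (d iff c) or not (b xor d)) = 1, (b iff c) = 0, so the formula = 0.
Row a=0, b=1, c=1, d=1: not not ((b iff a) or (d iff c) or not (b xor d)) = 1, (b iff c) = 1, so the formula = 1.
Row a=0, b=1, c=0, d=0: not not ((b iff a) or (d iff c) or not (b xor d)) = 1, (b iff c) = 0, so the formula = 0.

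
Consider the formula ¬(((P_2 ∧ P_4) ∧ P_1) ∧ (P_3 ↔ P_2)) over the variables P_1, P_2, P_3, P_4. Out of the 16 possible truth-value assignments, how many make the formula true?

P_1 | P_2 | P_3 | P_4 | φ
--- | --- | --- | --- | -
 T  |  T  |  T  |  T  | F
 T  |  T  |  T  |  F  | T
 T  |  T  |  F  |  T  | T
 T  |  T  |  F  |  F  | T
 T  |  F  |  T  |  T  | T
 T  |  F  |  T  |  F  | T
 T  |  F  |  F  |  T  | T
 T  |  F  |  F  |  F  | T
 F  |  T  |  T  |  T  | T
 F  |  T  |  T  |  F  | T
 F  |  T  |  F  |  T  | T
 F  |  T  |  F  |  F  | T
 F  |  F  |  T  |  T  | T
 F  |  F  |  T  |  F  | T
 F  |  F  |  F  |  T  | T
 F  |  F  |  F  |  F  | T
The formula is true on 15 of the 16 rows.

15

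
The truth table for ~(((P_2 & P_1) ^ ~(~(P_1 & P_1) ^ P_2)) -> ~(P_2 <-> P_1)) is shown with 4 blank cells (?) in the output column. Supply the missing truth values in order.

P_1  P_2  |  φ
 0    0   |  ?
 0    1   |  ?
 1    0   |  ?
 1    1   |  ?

Row P_1=0, P_2=0: ((P_2 & P_1) ^ ~(~(P_1 & P_1) ^ P_2)) = 0, ~(P_2 <-> P_1) = 0, (((P_2 & P_1) ^ ~(~(P_1 & P_1) ^ P_2)) -> ~(P_2 <-> P_1)) = 1, so the formula = 0.
Row P_1=0, P_2=1: ((P_2 & P_1) ^ ~(~(P_1 & P_1) ^ P_2)) = 1, ~(P_2 <-> P_1) = 1, (((P_2 & P_1) ^ ~(~(P_1 & P_1) ^ P_2)) -> ~(P_2 <-> P_1)) = 1, so the formula = 0.
Row P_1=1, P_2=0: ((P_2 & P_1) ^ ~(~(P_1 & P_1) ^ P_2)) = 1, ~(P_2 <-> P_1) = 1, (((P_2 & P_1) ^ ~(~(P_1 & P_1) ^ P_2)) -> ~(P_2 <-> P_1)) = 1, so the formula = 0.
Row P_1=1, P_2=1: ((P_2 & P_1) ^ ~(~(P_1 & P_1) ^ P_2)) = 1, ~(P_2 <-> P_1) = 0, (((P_2 & P_1) ^ ~(~(P_1 & P_1) ^ P_2)) -> ~(P_2 <-> P_1)) = 0, so the formula = 1.

0, 0, 0, 1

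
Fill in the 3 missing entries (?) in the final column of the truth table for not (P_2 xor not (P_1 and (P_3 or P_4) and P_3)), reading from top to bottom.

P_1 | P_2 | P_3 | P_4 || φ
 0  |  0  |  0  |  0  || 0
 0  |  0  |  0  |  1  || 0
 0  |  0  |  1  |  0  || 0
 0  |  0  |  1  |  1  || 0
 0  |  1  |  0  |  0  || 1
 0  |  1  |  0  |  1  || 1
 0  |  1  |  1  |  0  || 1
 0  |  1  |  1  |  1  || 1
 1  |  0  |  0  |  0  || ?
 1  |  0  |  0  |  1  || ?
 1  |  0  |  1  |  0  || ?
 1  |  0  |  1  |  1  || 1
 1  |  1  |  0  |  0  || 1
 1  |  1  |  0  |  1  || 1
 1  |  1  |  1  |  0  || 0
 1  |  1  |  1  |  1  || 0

Row P_1=1, P_2=0, P_3=0, P_4=0: not (P_1 and (P_3 or P_4) and P_3) = 1, (P_2 xor not (P_1 and (P_3 or P_4) and P_3)) = 1, so the formula = 0.
Row P_1=1, P_2=0, P_3=0, P_4=1: not (P_1 and (P_3 or P_4) and P_3) = 1, (P_2 xor not (P_1 and (P_3 or P_4) and P_3)) = 1, so the formula = 0.
Row P_1=1, P_2=0, P_3=1, P_4=0: not (P_1 and (P_3 or P_4) and P_3) = 0, (P_2 xor not (P_1 and (P_3 or P_4) and P_3)) = 0, so the formula = 1.

0, 0, 1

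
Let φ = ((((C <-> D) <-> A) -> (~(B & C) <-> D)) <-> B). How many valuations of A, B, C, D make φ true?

A | B | C | D || φ
F | F | F | F || F
F | F | F | T || F
F | F | T | F || T
F | F | T | T || F
F | T | F | F || T
F | T | F | T || T
F | T | T | F || T
F | T | T | T || T
T | F | F | F || T
T | F | F | T || F
T | F | T | F || F
T | F | T | T || F
T | T | F | F || F
T | T | F | T || T
T | T | T | F || T
T | T | T | T || F
The formula is true on 8 of the 16 rows.

8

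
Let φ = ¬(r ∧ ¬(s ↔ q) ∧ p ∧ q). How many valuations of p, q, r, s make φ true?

15

p | q | r | s | (s ↔ q) | ¬(s ↔ q) | (r ∧ ¬(s ↔ q) ∧ p ∧ q) | ¬(r ∧ ¬(s ↔ q) ∧ p ∧ q)
- | - | - | - | ------- | -------- | ---------------------- | -----------------------
T | T | T | T |    T    |    F     |           F            |            T           
T | T | T | F |    F    |    T     |           T            |            F           
T | T | F | T |    T    |    F     |           F            |            T           
T | T | F | F |    F    |    T     |           F            |            T           
T | F | T | T |    F    |    T     |           F            |            T           
T | F | T | F |    T    |    F     |           F            |            T           
T | F | F | T |    F    |    T     |           F            |            T           
T | F | F | F |    T    |    F     |           F            |            T           
F | T | T | T |    T    |    F     |           F            |            T           
F | T | T | F |    F    |    T     |           F            |            T           
F | T | F | T |    T    |    F     |           F            |            T           
F | T | F | F |    F    |    T     |           F            |            T           
F | F | T | T |    F    |    T     |           F            |            T           
F | F | T | F |    T    |    F     |           F            |            T           
F | F | F | T |    F    |    T     |           F            |            T           
F | F | F | F |    T    |    F     |           F            |            T           
The formula is true on 15 of the 16 rows.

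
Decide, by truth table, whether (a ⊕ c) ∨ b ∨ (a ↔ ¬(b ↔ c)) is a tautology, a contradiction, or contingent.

a | b | c || ((a ⊕ c) ∨ b ∨ (a ↔ ¬(b ↔ c)))
F | F | F ||               T               
F | F | T ||               T               
F | T | F ||               T               
F | T | T ||               T               
T | F | F ||               T               
T | F | T ||               T               
T | T | F ||               T               
T | T | T ||               T               
Every row is T, so the formula is a tautology.

tautology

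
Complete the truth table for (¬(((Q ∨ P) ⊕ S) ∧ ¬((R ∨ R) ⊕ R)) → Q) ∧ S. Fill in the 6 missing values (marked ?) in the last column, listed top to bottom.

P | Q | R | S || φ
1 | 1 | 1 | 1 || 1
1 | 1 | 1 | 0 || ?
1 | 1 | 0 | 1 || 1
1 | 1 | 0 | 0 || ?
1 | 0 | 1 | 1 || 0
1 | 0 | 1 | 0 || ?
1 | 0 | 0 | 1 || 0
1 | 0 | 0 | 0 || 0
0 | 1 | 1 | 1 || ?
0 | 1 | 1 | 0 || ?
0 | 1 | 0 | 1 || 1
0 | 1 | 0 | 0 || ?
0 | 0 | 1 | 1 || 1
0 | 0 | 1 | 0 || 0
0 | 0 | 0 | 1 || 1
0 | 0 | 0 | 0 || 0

0, 0, 0, 1, 0, 0

Row P=1, Q=1, R=1, S=0: (¬(((Q ∨ P) ⊕ S) ∧ ¬((R ∨ R) ⊕ R)) → Q) = 1, so the formula = 0.
Row P=1, Q=1, R=0, S=0: (¬(((Q ∨ P) ⊕ S) ∧ ¬((R ∨ R) ⊕ R)) → Q) = 1, so the formula = 0.
Row P=1, Q=0, R=1, S=0: (¬(((Q ∨ P) ⊕ S) ∧ ¬((R ∨ R) ⊕ R)) → Q) = 1, so the formula = 0.
Row P=0, Q=1, R=1, S=1: (¬(((Q ∨ P) ⊕ S) ∧ ¬((R ∨ R) ⊕ R)) → Q) = 1, so the formula = 1.
Row P=0, Q=1, R=1, S=0: (¬(((Q ∨ P) ⊕ S) ∧ ¬((R ∨ R) ⊕ R)) → Q) = 1, so the formula = 0.
Row P=0, Q=1, R=0, S=0: (¬(((Q ∨ P) ⊕ S) ∧ ¬((R ∨ R) ⊕ R)) → Q) = 1, so the formula = 0.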